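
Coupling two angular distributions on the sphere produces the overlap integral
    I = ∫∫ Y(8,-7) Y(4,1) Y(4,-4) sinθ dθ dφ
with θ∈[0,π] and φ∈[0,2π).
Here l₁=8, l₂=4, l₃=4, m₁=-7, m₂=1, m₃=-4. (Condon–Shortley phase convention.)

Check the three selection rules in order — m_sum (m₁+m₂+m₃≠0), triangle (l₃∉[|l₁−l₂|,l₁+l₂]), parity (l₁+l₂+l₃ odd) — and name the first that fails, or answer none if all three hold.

Σmᵢ = -10  ✗
l₃∈[|l₁−l₂|,l₁+l₂]=[4,12], have l₃=4
Σlᵢ = 16 ⇒ even

m_sum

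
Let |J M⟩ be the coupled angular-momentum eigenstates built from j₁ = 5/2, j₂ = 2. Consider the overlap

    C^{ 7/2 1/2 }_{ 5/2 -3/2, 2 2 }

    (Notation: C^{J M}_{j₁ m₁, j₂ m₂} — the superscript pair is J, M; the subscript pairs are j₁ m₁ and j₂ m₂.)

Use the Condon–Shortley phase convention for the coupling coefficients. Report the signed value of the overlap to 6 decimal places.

j₁+j₂−J=1  J+j₁−j₂=4  J−j₁+j₂=3  j₁+j₂+J+1=9
(j₁±m₁, j₂±m₂, J±M) = (1,4,4,0,4,3)
P² = 9216/35
sum k=1..1:
  [1] −1/36 = -1/36
S = -1/36
C² = P²·S² = 64/315 ; C = -0.450749

−√(64/315) ≈ -0.450749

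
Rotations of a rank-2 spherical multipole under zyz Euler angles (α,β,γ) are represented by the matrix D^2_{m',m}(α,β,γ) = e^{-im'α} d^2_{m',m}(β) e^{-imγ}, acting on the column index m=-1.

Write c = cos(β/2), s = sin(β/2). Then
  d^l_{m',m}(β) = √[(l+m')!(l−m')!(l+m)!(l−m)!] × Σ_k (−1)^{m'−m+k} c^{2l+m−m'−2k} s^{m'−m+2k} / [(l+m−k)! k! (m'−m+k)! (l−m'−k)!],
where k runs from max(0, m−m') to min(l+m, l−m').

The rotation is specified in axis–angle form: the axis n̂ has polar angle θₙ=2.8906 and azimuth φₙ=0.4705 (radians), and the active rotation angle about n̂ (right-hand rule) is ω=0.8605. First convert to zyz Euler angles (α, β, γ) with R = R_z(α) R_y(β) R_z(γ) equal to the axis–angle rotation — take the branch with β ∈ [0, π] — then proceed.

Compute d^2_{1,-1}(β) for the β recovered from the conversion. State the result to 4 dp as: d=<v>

Axis–angle → zyz. n̂ = (sinθₙcosφₙ, sinθₙsinφₙ, cosθₙ) = (+0.221379, +0.112592, -0.968666), ω = 0.8605.
R = I cosω + sinω [n̂]ₓ + (1−cosω) n̂n̂ᵀ gives
  R = [+0.669111, +0.743085, +0.010751; -0.725740, +0.656469, -0.205790; -0.159977, +0.129894, +0.978537]
β = atan2(√(R₁₃²+R₂₃²), R₃₃) = 0.207558; α = atan2(R₂₃, R₁₃) mod 2π = 4.764582; γ = atan2(R₃₂, −R₃₁) mod 2π = 0.681989
d^2_{1,-1}(β=0.2076) via the finite sum:
With c≡cos(β/2)=0.994620 and s≡sin(β/2)=0.103593, N=[6·1·1·6]^{1/2}=6.000000
The bounds max(0,m−m')=0 and min(l+m,l−m')=1 give 2 terms
  k=0: (−1)^2·6.0000/(2)·0.9946^2·0.1036^2 = +0.031849
  k=1: (−1)^3·6.0000/(6)·0.9946^0·0.1036^4 = -0.000115
d^2_{1,-1}(0.2076) = +0.031849 -0.000115 = +0.031734

d=0.0317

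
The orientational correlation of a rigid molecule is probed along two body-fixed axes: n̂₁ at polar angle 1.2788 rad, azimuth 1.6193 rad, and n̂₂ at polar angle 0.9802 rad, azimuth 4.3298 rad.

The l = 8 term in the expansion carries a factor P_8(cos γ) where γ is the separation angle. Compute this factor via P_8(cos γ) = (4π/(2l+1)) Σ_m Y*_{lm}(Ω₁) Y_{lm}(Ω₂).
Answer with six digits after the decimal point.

0.109865

Addition theorem: P_8(cos γ) = (4π/17) Σ_m Y*_{lm}(Ω₁) Y_{lm}(Ω₂), m = −8…8:
  m=-8: (+0.337559+0.137978i) × (-0.116391+0.009434i) = -0.040591-0.012875i  (running Σ = -0.040591-0.012875i)
  m=-7: (+0.146025-0.413431i) × (+0.139994+0.280112i) = +0.136250-0.016974i  (running Σ = +0.095659-0.029849i)
  m=-6: (-0.067593-0.020246i) × (+0.299208-0.337903i) = -0.027065+0.016782i  (running Σ = +0.068594-0.013067i)
  m=-5: (+0.079560-0.321601i) × (-0.278484-0.099184i) = -0.054054+0.081670i  (running Σ = +0.014540+0.068603i)
  m=-4: (-0.197730-0.038851i) × (-0.005288-0.130677i) = -0.004031+0.026044i  (running Σ = +0.010508+0.094647i)
  m=-3: (+0.035649-0.243263i) × (-0.333520+0.150154i) = +0.024637+0.086486i  (running Σ = +0.035146+0.181133i)
  m=-2: (-0.245554-0.023896i) × (+0.040683+0.039070i) = -0.009056-0.010566i  (running Σ = +0.026089+0.170567i)
  m=-1: (+0.009856-0.203039i) × (-0.125840+0.312709i) = +0.062252+0.028632i  (running Σ = +0.088341+0.199199i)
  m=0: (-0.257665-0.000000i) × (+0.108881+0.000000i) = -0.028055-0.000000i  (running Σ = +0.060286+0.199199i)
  m=1: (-0.009856-0.203039i) × (+0.125840+0.312709i) = +0.062252-0.028632i  (running Σ = +0.122538+0.170567i)
  m=2: (-0.245554+0.023896i) × (+0.040683-0.039070i) = -0.009056+0.010566i  (running Σ = +0.113482+0.181133i)
  m=3: (-0.035649-0.243263i) × (+0.333520+0.150154i) = +0.024637-0.086486i  (running Σ = +0.138119+0.094647i)
  m=4: (-0.197730+0.038851i) × (-0.005288+0.130677i) = -0.004031-0.026044i  (running Σ = +0.134088+0.068603i)
  m=5: (-0.079560-0.321601i) × (+0.278484-0.099184i) = -0.054054-0.081670i  (running Σ = +0.080034-0.013067i)
  m=6: (-0.067593+0.020246i) × (+0.299208+0.337903i) = -0.027065-0.016782i  (running Σ = +0.052969-0.029849i)
  m=7: (-0.146025-0.413431i) × (-0.139994+0.280112i) = +0.136250+0.016974i  (running Σ = +0.189218-0.012875i)
  m=8: (+0.337559-0.137978i) × (-0.116391-0.009434i) = -0.040591+0.012875i  (running Σ = +0.148628-0.000000i)
Total Σ_m = +0.148628-0.000000i. Multiply by 0.739198: +0.109865-0.000000i. P_8(cos γ) = 0.109865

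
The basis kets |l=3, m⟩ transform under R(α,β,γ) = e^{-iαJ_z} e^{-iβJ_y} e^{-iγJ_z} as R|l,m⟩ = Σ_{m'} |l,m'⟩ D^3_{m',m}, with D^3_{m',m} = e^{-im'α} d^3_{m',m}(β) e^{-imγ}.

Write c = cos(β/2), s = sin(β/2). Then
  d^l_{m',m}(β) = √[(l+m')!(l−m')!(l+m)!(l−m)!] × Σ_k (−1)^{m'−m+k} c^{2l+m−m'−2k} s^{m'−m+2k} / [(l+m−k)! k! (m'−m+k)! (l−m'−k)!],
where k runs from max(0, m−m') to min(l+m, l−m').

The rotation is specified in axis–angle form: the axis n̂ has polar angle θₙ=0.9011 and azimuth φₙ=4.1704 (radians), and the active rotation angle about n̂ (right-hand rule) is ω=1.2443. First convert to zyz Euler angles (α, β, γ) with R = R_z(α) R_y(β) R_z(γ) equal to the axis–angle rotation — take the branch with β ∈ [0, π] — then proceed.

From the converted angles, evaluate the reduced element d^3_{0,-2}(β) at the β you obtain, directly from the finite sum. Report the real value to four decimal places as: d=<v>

Axis–angle → zyz. n̂ = (sinθₙcosφₙ, sinθₙsinφₙ, cosθₙ) = (-0.404425, -0.671649, +0.620748), ω = 1.2443.
R = I cosω + sinω [n̂]ₓ + (1−cosω) n̂n̂ᵀ gives
  R = [+0.431828, -0.403443, -0.806696; +0.772467, +0.627155, +0.099853; +0.465639, -0.666266, +0.582470]
β = atan2(√(R₁₃²+R₂₃²), R₃₃) = 0.949033; α = atan2(R₂₃, R₁₃) mod 2π = 3.018438; γ = atan2(R₃₂, −R₃₁) mod 2π = 4.102416
d^3_{0,-2}(β=0.9490) via the finite sum:
c=cos(0.949033/2)=0.889514, s=sin(0.949033/2)=0.456908; N=√[6·6·1·120]=65.726707
k∈{0,1} keeps every argument non-negative
  k=0: (−1)^2·65.7267/(12)·0.8895^4·0.4569^2 = +0.715862
  k=1: (−1)^3·65.7267/(12)·0.8895^2·0.4569^4 = -0.188878
d^3_{0,-2}(0.9490) = +0.715862 -0.188878 = +0.526984

d=0.5270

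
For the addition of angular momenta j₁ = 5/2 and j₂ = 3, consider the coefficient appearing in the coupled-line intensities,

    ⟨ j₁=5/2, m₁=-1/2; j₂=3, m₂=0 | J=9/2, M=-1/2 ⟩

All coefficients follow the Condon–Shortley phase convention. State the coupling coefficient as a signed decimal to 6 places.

−√(10/231) = -0.208063

j₁+j₂−J=1  J+j₁−j₂=4  J−j₁+j₂=5  j₁+j₂+J+1=11
(j₁±m₁, j₂±m₂, J±M) = (2,3,3,3,4,5)
P² = 69120/77
sum k=0..1:
  [0] +1/72 = 1/72
  [1] −1/48 = -1/48
S = -1/144
C² = P²·S² = 10/231 ; C = -0.208063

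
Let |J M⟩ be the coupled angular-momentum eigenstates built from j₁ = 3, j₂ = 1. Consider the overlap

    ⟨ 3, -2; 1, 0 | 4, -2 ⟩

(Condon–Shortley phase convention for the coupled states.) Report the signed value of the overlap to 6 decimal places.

+√(3/7) = +0.654654

√[9·0!6!2!/9! · 1!5!1!1!2!6!] = √(43200/7)
  +(−1)^0/∏(0,0,5,1,1,1)! = 1/120  (running 1/120)
⟨..|..⟩ = √(43200/7)·(1/120) = +0.654654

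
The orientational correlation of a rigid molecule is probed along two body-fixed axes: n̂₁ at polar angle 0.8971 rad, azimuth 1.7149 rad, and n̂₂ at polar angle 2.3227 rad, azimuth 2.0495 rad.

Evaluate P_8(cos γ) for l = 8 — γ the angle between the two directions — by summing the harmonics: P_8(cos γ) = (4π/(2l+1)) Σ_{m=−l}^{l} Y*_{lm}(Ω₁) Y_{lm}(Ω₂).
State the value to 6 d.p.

0.156318

Expand P_8 via completeness: Σ_{m} conj(Y_{8,m}) at Ω₁ times Y_{8,m} at Ω₂ —
  [-8]  conj(Y_{8,-8})(Ω₁) = 0.02911 + 0.06555j ; Y_{8,-8}(Ω₂) = -0.03225 + 0.02651j ; Δ = -0.00268 - 0.00134j
  [-7]  conj(Y_{8,-7})(Ω₁) = 0.19380 - 0.12207j ; Y_{8,-7}(Ω₂) = 0.03245 + 0.15274j ; Δ = 0.02493 + 0.02564j
  [-6]  conj(Y_{8,-6})(Ω₁) = -0.26928 - 0.31573j ; Y_{8,-6}(Ω₂) = 0.33041 + 0.09122j ; Δ = -0.06017 - 0.12888j
  [-5]  conj(Y_{8,-5})(Ω₁) = -0.27697 + 0.31547j ; Y_{8,-5}(Ω₂) = 0.31396 - 0.33832j ; Δ = 0.01977 + 0.19275j
  [-4]  conj(Y_{8,-4})(Ω₁) = 0.07696 + 0.05003j ; Y_{8,-4}(Ω₂) = -0.09798 - 0.27349j ; Δ = 0.00614 - 0.02595j
  [-3]  conj(Y_{8,-3})(Ω₁) = -0.13203 + 0.28614j ; Y_{8,-3}(Ω₂) = 0.14775 + 0.02002j ; Δ = -0.02524 + 0.03963j
  [-2]  conj(Y_{8,-2})(Ω₁) = 0.26204 + 0.07769j ; Y_{8,-2}(Ω₂) = 0.21873 - 0.31070j ; Δ = 0.08145 - 0.06443j
  [-1]  conj(Y_{8,-1})(Ω₁) = -0.02896 + 0.19959j ; Y_{8,-1}(Ω₂) = -0.01156 - 0.02228j ; Δ = 0.00478 - 0.00166j
  [+0]  conj(Y_{8,0})(Ω₁) = 0.30744 + 0.00000j ; Y_{8,0}(Ω₂) = 0.36912 + 0.00000j ; Δ = 0.11348 + 0.00000j
  [+1]  conj(Y_{8,1})(Ω₁) = 0.02896 + 0.19959j ; Y_{8,1}(Ω₂) = 0.01156 - 0.02228j ; Δ = 0.00478 + 0.00166j
  [+2]  conj(Y_{8,2})(Ω₁) = 0.26204 - 0.07769j ; Y_{8,2}(Ω₂) = 0.21873 + 0.31070j ; Δ = 0.08145 + 0.06443j
  [+3]  conj(Y_{8,3})(Ω₁) = 0.13203 + 0.28614j ; Y_{8,3}(Ω₂) = -0.14775 + 0.02002j ; Δ = -0.02524 - 0.03963j
  [+4]  conj(Y_{8,4})(Ω₁) = 0.07696 - 0.05003j ; Y_{8,4}(Ω₂) = -0.09798 + 0.27349j ; Δ = 0.00614 + 0.02595j
  [+5]  conj(Y_{8,5})(Ω₁) = 0.27697 + 0.31547j ; Y_{8,5}(Ω₂) = -0.31396 - 0.33832j ; Δ = 0.01977 - 0.19275j
  [+6]  conj(Y_{8,6})(Ω₁) = -0.26928 + 0.31573j ; Y_{8,6}(Ω₂) = 0.33041 - 0.09122j ; Δ = -0.06017 + 0.12888j
  [+7]  conj(Y_{8,7})(Ω₁) = -0.19380 - 0.12207j ; Y_{8,7}(Ω₂) = -0.03245 + 0.15274j ; Δ = 0.02493 - 0.02564j
  [+8]  conj(Y_{8,8})(Ω₁) = 0.02911 - 0.06555j ; Y_{8,8}(Ω₂) = -0.03225 - 0.02651j ; Δ = -0.00268 + 0.00134j
Σ over m = 0.21147 + 0.00000j; ×(4π/17) → 0.15632 + 0.00000j. Real part: 0.156318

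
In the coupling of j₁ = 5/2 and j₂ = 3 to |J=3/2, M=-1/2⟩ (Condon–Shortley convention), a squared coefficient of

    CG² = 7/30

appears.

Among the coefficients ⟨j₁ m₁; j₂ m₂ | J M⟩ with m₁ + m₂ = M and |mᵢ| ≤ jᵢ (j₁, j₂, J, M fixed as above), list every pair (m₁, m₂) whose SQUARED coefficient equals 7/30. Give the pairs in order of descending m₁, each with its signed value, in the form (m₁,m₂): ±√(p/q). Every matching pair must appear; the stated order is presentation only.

(-3/2,1): −√(7/30)

Admissible pairs with m₁+m₂ = M = -1/2: (-5/2,2), (-3/2,1), (-1/2,0), (1/2,-1), (3/2,-2), (5/2,-3)
  (m₁,m₂)=(5/2,-3): CG² = 5/14, CG = +√(5/14)
  (m₁,m₂)=(3/2,-2): CG² = 1/21, CG = −√(1/21)
  (m₁,m₂)=(1/2,-1): CG² = 1/105, CG = −√(1/105)
  (m₁,m₂)=(-1/2,0): CG² = 4/35, CG = +√(4/35)
  (m₁,m₂)=(-3/2,1): CG² = 7/30, CG = −√(7/30)   ← matches the target
  (m₁,m₂)=(-5/2,2): CG² = 5/21, CG = +√(5/21)
Pairs with CG² = 7/30: (-3/2,1): −√(7/30)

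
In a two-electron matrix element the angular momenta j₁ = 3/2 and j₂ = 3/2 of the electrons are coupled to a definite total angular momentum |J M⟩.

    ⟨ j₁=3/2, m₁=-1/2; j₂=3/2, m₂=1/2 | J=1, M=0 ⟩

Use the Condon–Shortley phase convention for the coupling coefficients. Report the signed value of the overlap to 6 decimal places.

triangle: 2!×1!×1!/5! = 2/120
(j±m)!: 1!×2!×2!×1!×1!×1! = 4
prefactor² = (2J+1)×Δ×N² = 1/5
  k=1: −1/(1!×1!×1!×1!×0!×0!) = -1
  k=2: +1/(2!×0!×0!×0!×1!×1!) = 1/2
Σ = -1/2  ⇒  CG² = 1/5×(-1/2)² = 1/20
CG = −√(1/20) = -0.223607

−√(1/20) = -0.223607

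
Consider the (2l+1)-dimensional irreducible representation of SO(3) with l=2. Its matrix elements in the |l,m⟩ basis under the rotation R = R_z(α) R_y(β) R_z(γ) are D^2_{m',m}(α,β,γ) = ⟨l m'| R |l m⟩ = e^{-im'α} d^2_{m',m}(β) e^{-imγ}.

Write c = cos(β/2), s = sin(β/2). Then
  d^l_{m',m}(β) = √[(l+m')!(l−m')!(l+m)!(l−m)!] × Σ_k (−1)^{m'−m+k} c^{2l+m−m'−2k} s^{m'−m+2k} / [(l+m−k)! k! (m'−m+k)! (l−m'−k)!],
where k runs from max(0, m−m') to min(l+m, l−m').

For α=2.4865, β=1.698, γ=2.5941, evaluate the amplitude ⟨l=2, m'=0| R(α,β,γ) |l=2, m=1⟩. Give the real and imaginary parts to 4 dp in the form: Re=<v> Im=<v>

First d^2_{0,1}(β=1.6980), then the phase factors e^{-i(0)α} and e^{-i(1)γ}:
c=cos(1.698000/2)=0.660734, s=sin(1.698000/2)=0.750620; N=√[2·2·6·1]=4.898979
The bounds max(0,m−m')=1 and min(l+m,l−m')=2 give 2 terms
  k=1: (−1)^0·4.8990/(2)·0.6607^3·0.7506^1 = +0.530366
  k=2: (−1)^1·4.8990/(2)·0.6607^1·0.7506^3 = -0.684483
d^2_{0,1}(1.6980) = +0.530366 -0.684483 = -0.154117
D = (+1.000000+0.000000i)·(-0.154117)·(-0.853832-0.520548i) = +0.131590+0.080225i

Re=0.1316 Im=0.0802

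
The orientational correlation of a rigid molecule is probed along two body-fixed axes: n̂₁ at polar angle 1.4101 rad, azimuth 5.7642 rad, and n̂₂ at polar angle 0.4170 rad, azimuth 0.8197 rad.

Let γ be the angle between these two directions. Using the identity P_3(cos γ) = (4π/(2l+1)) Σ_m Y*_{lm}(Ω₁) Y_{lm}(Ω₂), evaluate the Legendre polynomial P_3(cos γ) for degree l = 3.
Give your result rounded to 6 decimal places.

-0.323578

Summing Y*_{l m}(θ₁,φ₁)·Y_{l m}(θ₂,φ₂) over m ∈ [−3, 3]; prefactor 4π/(2·3+1) = 1.795196:
  term(m=-3) = -0.007135+0.008535i   from Y*(Ω₁)=+0.005554-0.401266i, Y(Ω₂)=-0.021511-0.017484i
  term(m=-2) = -0.021839-0.010935i   from Y*(Ω₁)=+0.080938-0.137249i, Y(Ω₂)=-0.010507-0.152921i
  term(m=-1) = -0.026634+0.112678i   from Y*(Ω₁)=-0.241550+0.137977i, Y(Ω₂)=+0.284043-0.304230i
  term(m=+0) = -0.069031-0.000000i   from Y*(Ω₁)=-0.171487-0.000000i, Y(Ω₂)=+0.402544+0.000000i
  term(m=+1) = -0.026634-0.112678i   from Y*(Ω₁)=+0.241550+0.137977i, Y(Ω₂)=-0.284043-0.304230i
  term(m=+2) = -0.021839+0.010935i   from Y*(Ω₁)=+0.080938+0.137249i, Y(Ω₂)=-0.010507+0.152921i
  term(m=+3) = -0.007135-0.008535i   from Y*(Ω₁)=-0.005554-0.401266i, Y(Ω₂)=+0.021511-0.017484i
Accumulated sum -0.180247+0.000000i; after 4π/(2l+1) scaling, -0.323578+0.000000i ⇒ P_3 = -0.323578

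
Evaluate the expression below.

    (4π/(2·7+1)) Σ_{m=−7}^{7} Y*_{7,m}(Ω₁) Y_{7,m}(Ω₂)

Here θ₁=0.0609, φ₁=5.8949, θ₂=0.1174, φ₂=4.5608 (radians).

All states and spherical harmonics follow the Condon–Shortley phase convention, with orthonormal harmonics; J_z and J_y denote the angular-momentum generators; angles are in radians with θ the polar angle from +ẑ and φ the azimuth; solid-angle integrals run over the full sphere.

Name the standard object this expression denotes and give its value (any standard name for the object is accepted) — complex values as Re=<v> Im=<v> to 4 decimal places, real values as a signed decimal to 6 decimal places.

This sum is the spherical-harmonic addition theorem: it equals the Legendre polynomial P_l(cos γ) of the angle γ between the two directions.
Term-by-term m-sum for l=7 (normalisation 4π/15 = 0.837758):
  m=-7: (-0.00000 - 0.00000j) × (0.00000 - 0.00000j) = -0.00000 + 0.00000j  (running Σ = -0.00000 + 0.00000j)
  m=-6: (-0.00000 - 0.00000j) × (-0.00000 - 0.00000j) = -0.00000 + 0.00000j  (running Σ = -0.00000 + 0.00000j)
  m=-5: (-0.00000 - 0.00000j) × (-0.00007 + 0.00007j) = 0.00000 + 0.00000j  (running Σ = 0.00000 + 0.00000j)
  m=-4: (0.00000 - 0.00010j) × (0.00111 + 0.00077j) = 0.00000 - 0.00000j  (running Σ = 0.00000 - 0.00000j)
  m=-3: (0.00078 - 0.00181j) × (0.00601 - 0.01230j) = -0.00002 - 0.00002j  (running Σ = -0.00002 - 0.00002j)
  m=-2: (0.01954 - 0.01920j) × (-0.09280 - 0.02903j) = -0.00237 + 0.00121j  (running Σ = -0.00239 + 0.00119j)
  m=-1: (0.22456 - 0.09186j) × (-0.06578 + 0.43059j) = 0.02478 + 0.10274j  (running Σ = 0.02239 + 0.10393j)
  m=0: (1.03654 + 0.00000j) × (0.89157 + 0.00000j) = 0.92415 + 0.00000j  (running Σ = 0.94655 + 0.10393j)
  m=1: (-0.22456 - 0.09186j) × (0.06578 + 0.43059j) = 0.02478 - 0.10274j  (running Σ = 0.97133 + 0.00119j)
  m=2: (0.01954 + 0.01920j) × (-0.09280 + 0.02903j) = -0.00237 - 0.00121j  (running Σ = 0.96896 - 0.00002j)
  m=3: (-0.00078 - 0.00181j) × (-0.00601 - 0.01230j) = -0.00002 + 0.00002j  (running Σ = 0.96894 - 0.00000j)
  m=4: (0.00000 + 0.00010j) × (0.00111 - 0.00077j) = 0.00000 + 0.00000j  (running Σ = 0.96894 + 0.00000j)
  m=5: (0.00000 - 0.00000j) × (0.00007 + 0.00007j) = 0.00000 - 0.00000j  (running Σ = 0.96894 + 0.00000j)
  m=6: (-0.00000 + 0.00000j) × (-0.00000 + 0.00000j) = -0.00000 - 0.00000j  (running Σ = 0.96894 + 0.00000j)
  m=7: (0.00000 - 0.00000j) × (-0.00000 - 0.00000j) = -0.00000 - 0.00000j  (running Σ = 0.96894 - 0.00000j)
Accumulated sum 0.96894 - 0.00000j; after 4π/(2l+1) scaling, 0.81174 - 0.00000j ⇒ P_7 = 0.811738

Legendre polynomial (addition theorem), +0.811738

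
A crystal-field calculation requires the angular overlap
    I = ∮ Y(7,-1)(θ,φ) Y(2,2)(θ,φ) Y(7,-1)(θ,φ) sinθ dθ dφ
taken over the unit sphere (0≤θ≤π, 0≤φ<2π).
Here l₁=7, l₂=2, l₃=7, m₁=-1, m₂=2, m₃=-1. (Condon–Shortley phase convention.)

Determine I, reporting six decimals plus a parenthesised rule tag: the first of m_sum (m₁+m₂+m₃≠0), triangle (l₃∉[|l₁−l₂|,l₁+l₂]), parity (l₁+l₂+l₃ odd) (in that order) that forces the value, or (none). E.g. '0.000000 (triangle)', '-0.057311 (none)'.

m-sum 0 ✓  L=16 even ✓  5≤7≤9 ✓
Π(2lᵢ+1) = 15×5×15 = 1125
triangle coeff Δ(7,2,7) = 1/185640
Σ_t [0,2]: t=0:+1/2419200 t=1:−1/518400 t=2:+1/2419200 = -1/907200
(3j)²=56/3315 [(7 2 7; 0 0 0)], sign=+1
Σ_t [2,2]: t=2:+1/2073600 = 1/2073600
(3j)²=28/1105 [(7 2 7; -1 2 -1)], sign=+1
⇒ 4πI² = 23520/48841
I = (+1)√(23520/48841/(4π)) = 0.19575887
No selection rule forces the value: the integral is nonzero (none).

0.195759 (none)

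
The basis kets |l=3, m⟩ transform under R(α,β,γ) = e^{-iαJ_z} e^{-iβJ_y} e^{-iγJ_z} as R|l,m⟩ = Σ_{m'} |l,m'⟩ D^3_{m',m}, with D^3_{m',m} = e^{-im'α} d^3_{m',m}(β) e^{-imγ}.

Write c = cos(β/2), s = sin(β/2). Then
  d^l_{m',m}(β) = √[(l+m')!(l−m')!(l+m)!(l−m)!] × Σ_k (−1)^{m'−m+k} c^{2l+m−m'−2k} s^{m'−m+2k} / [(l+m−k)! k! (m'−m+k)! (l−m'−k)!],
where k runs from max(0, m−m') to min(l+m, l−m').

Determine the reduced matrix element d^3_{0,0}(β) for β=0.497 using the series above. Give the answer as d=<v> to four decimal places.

d^3_{0,0}(β=0.4970) via the finite sum:
Half-angle: c=0.969282, s=0.245950. N=√(6·6·6·6)=36.000000
k: max(0,(0)−(0))=0 … min(3+(0),3−(0))=3
  k=0: (−1)^0·36.0000/(36)·0.9693^6·0.2460^0 = +0.829282
  k=1: (−1)^1·36.0000/(4)·0.9693^4·0.2460^2 = -0.480550
  k=2: (−1)^2·36.0000/(4)·0.9693^2·0.2460^4 = +0.030941
  k=3: (−1)^3·36.0000/(36)·0.9693^0·0.2460^6 = -0.000221
d^3_{0,0}(0.4970) = +0.829282 -0.480550 +0.030941 -0.000221 = +0.379451

d=0.3795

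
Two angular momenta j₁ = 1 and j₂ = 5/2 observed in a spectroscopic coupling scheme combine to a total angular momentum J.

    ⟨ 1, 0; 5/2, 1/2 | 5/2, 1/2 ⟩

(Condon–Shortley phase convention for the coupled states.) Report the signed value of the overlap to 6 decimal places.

-0.169031  (= −√(1/35))

√[6·1!1!4!/7! · 1!1!3!2!3!2!] = √(144/35)
  +(−1)^0/∏(0,1,1,3,0,1)! = 1/6  (running 1/6)
  +(−1)^1/∏(1,0,0,2,1,2)! = -1/4  (running -1/12)
⟨..|..⟩ = √(144/35)·(-1/12) = -0.169031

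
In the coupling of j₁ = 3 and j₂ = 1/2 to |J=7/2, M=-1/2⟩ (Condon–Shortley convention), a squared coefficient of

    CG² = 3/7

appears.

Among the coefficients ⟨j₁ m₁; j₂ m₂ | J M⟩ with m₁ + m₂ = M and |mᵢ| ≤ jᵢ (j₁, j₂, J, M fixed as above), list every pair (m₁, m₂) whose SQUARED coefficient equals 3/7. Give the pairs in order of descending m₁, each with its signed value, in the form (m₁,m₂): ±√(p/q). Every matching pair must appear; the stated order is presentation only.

Admissible pairs with m₁+m₂ = M = -1/2: (-1,1/2), (0,-1/2)
  (m₁,m₂)=(0,-1/2): CG² = 4/7, CG = +√(4/7)
  (m₁,m₂)=(-1,1/2): CG² = 3/7, CG = +√(3/7)   ← matches the target
Pairs with CG² = 3/7: (-1,1/2): +√(3/7)

(-1,1/2): +√(3/7)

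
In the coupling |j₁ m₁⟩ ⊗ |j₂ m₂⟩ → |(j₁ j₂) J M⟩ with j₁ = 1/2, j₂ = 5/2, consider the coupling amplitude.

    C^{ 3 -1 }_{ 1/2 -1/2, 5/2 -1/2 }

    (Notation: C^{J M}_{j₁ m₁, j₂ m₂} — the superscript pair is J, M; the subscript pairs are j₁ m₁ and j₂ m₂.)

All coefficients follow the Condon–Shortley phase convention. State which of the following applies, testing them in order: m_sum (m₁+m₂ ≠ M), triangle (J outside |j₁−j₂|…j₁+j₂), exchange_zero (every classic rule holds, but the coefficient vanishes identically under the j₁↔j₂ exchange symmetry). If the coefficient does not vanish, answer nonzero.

nonzero

m-sum: m₁+m₂ = -1/2+(-1/2) = -1, M = -1  ✓
triangle: |j₁−j₂| = 2 ≤ J = 3 ≤ j₁+j₂ = 3  ✓
exchange: j₁≠j₂ or m₁≠m₂ — the exchange symmetry imposes no constraint here
value check: CG = +√(2/3) = +0.816497 ≠ 0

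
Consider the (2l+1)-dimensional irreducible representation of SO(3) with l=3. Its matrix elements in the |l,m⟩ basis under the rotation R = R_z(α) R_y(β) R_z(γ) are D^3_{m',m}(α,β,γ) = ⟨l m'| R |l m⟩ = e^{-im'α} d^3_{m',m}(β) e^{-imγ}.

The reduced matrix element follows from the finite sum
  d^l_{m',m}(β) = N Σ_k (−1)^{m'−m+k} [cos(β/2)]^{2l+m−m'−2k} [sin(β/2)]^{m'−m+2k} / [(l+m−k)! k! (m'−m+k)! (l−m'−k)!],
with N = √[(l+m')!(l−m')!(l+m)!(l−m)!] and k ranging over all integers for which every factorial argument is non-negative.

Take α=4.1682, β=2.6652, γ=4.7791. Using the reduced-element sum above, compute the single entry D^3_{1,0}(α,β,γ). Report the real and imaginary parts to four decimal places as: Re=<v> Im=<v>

Re=0.3031 Im=-0.5009

Split into d^3_{1,0}(β=2.6652) × two z-phases.
Half-angle: c=0.235950, s=0.971765. N=√(24·2·6·6)=41.569219
k∈{0,1,2} keeps every argument non-negative
  k=0: (−1)^1·41.5692/(12)·0.2360^5·0.9718^1 = -0.002462
  k=1: (−1)^2·41.5692/(4)·0.2360^3·0.9718^3 = +0.125273
  k=2: (−1)^3·41.5692/(12)·0.2360^1·0.9718^5 = -0.708301
d^3_{1,0}(2.6652) = -0.002462 +0.125273 -0.708301 = -0.585490
Attach z-rotation phases: D = e^{-i(1)(4.1682)}·(-0.585490)·e^{-i(0)(4.7791)} = +0.303122-0.500914i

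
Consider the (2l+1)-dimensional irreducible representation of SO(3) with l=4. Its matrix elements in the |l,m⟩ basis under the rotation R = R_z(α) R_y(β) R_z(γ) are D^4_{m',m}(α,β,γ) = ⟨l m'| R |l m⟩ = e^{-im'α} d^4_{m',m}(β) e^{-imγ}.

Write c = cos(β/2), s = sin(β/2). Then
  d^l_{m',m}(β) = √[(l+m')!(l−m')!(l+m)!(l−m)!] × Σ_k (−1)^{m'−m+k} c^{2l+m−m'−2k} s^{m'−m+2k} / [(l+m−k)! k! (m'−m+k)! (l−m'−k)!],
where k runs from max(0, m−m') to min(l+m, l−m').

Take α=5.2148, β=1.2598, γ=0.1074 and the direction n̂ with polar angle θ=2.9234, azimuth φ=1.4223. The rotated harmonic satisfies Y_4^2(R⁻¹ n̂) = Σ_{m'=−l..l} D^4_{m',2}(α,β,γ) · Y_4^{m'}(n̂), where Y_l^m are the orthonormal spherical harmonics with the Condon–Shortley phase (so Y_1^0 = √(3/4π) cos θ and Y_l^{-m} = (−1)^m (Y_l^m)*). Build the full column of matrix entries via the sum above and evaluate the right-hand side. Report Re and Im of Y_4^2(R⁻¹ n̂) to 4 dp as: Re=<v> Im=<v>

Re=0.1306 Im=0.0108

Need the full column D^4_{m',2} for m'=−4..4 at α=5.2148, β=1.2598, γ=0.1074.
cos(β/2)=0.808086, sin(β/2)=0.589064
d^4_{-4,2}: single k=6 term ⇒ +0.144367;  D = -0.032075+0.140759i
d^4_{-3,2}: k∈[5..6] ⇒ +0.420118 -0.074415 = +0.345703;  D = -0.332396+0.094993i
d^4_{-2,2}: k∈[4..6] ⇒ +0.770145 -0.327395 +0.014498 = +0.457248;  D = -0.321824-0.324814i
d^4_{-1,2}: k∈[3..5] ⇒ +0.996073 -0.793948 +0.084378 = +0.286504;  D = +0.081270-0.274736i
d^4_{0,2}: k∈[2..4] ⇒ +0.916628 -1.298886 +0.258828 = -0.123430;  D = -0.120593+0.026309i
d^4_{1,2}: k∈[1..3] ⇒ +0.562346 -1.494110 +0.529298 = -0.402466;  D = -0.264535-0.303315i
d^4_{2,2}: k∈[0..2] ⇒ +0.181829 -1.159453 +0.770145 = -0.207479;  D = +0.071373-0.194817i
d^4_{3,2}: k∈[0..1] ⇒ -0.495942 +0.790609 = +0.294667;  D = -0.291303+0.044395i
d^4_{4,2}: single k=0 term ⇒ +0.511271;  D = -0.310897-0.405883i
Y_4^{m'}(θ=2.9234,φ=1.4223) and Σ D·Y over m':
  (-0.0321+0.1408i)·(+0.0008+0.0005i)  (-0.3324+0.0950i)·(+0.0053-0.0112i)  (-0.3218-0.3248i)·(-0.0850-0.0260i)  (+0.0813-0.2747i)·(-0.0543+0.3631i)  (-0.1206+0.0263i)·(+0.6561+0.0000i)  (-0.2645-0.3033i)·(+0.0543+0.3631i)  (+0.0714-0.1948i)·(-0.0850+0.0260i)  (-0.2913+0.0444i)·(-0.0053-0.0112i)  (-0.3109-0.4059i)·(+0.0008-0.0005i)
Y_4^2(R⁻¹ n̂) = +0.130647+0.010762i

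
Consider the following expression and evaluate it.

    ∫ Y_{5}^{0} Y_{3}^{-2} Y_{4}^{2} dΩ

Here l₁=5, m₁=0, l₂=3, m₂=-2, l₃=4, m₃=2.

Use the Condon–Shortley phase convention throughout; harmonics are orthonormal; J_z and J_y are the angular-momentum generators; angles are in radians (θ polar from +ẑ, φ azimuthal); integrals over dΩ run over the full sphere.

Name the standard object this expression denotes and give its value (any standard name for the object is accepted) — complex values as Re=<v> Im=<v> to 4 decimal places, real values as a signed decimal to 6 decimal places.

This is a Gaunt coefficient — the integral of a triple product of spherical harmonics over the sphere.
Checks pass: Σm=0; 12 even; l₃=4∈[2,8].
(2·5+1)(2·3+1)(2·4+1) = 693
Δ: 4! 6! 2! / 13! → 1/180180
sum: t=1:−1/576 t=2:+1/144 t=3:−1/576 = 1/288
3j²(5 3 4; 0 0 0) = Δ·Π!·Σ² = 20/1001  (sign +1)
sum: t=0:+1/2880 t=1:−1/576 = -1/720
3j²(5 3 4; 0 -2 2) = Δ·Π!·Σ² = 80/3003  (sign -1)
combine: 4πI² = 693·20/1001·80/3003 = 4800/13013
take √, sign -1: I = -0.17132746

Gaunt coefficient, -0.171327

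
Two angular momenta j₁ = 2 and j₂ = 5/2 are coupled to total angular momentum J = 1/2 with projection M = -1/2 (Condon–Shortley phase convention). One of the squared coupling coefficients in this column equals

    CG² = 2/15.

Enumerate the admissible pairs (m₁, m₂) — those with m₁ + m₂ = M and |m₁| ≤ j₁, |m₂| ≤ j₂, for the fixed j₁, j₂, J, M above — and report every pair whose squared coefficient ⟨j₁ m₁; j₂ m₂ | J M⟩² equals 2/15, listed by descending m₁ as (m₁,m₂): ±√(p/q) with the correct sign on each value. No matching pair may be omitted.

Admissible pairs with m₁+m₂ = M = -1/2: (-2,3/2), (-1,1/2), (0,-1/2), (1,-3/2), (2,-5/2)
  (m₁,m₂)=(2,-5/2): CG² = 1/3, CG = +√(1/3)
  (m₁,m₂)=(1,-3/2): CG² = 4/15, CG = −√(4/15)
  (m₁,m₂)=(0,-1/2): CG² = 1/5, CG = +√(1/5)
  (m₁,m₂)=(-1,1/2): CG² = 2/15, CG = −√(2/15)   ← matches the target
  (m₁,m₂)=(-2,3/2): CG² = 1/15, CG = +√(1/15)
Pairs with CG² = 2/15: (-1,1/2): −√(2/15)

(-1,1/2): −√(2/15)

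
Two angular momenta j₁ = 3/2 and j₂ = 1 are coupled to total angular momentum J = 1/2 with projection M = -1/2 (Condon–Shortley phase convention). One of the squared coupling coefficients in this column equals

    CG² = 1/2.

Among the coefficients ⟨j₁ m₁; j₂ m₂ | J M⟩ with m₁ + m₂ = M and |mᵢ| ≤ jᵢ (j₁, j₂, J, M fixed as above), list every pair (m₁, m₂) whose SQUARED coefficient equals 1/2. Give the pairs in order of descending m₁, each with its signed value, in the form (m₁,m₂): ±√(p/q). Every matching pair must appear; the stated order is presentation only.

(-3/2,1): +√(1/2)

Admissible pairs with m₁+m₂ = M = -1/2: (-3/2,1), (-1/2,0), (1/2,-1)
  (m₁,m₂)=(1/2,-1): CG² = 1/6, CG = +√(1/6)
  (m₁,m₂)=(-1/2,0): CG² = 1/3, CG = −√(1/3)
  (m₁,m₂)=(-3/2,1): CG² = 1/2, CG = +√(1/2)   ← matches the target
Pairs with CG² = 1/2: (-3/2,1): +√(1/2)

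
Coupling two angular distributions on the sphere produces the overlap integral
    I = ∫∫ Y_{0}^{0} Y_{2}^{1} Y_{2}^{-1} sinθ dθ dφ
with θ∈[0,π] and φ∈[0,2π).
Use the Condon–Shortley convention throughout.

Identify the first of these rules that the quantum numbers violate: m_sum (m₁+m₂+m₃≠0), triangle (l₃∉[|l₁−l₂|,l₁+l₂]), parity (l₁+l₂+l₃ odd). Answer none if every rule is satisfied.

Σmᵢ = 0  ✓
l₃∈[|l₁−l₂|,l₁+l₂]=[2,2], have l₃=2  ✓
Σlᵢ = 4 ⇒ even  ✓

none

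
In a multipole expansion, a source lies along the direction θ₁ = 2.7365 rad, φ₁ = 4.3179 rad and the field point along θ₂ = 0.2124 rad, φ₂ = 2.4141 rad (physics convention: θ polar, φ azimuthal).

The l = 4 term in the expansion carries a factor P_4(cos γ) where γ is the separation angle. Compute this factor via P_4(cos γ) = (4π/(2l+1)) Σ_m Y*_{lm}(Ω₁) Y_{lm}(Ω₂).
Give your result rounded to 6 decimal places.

Summing Y*_{l m}(θ₁,φ₁)·Y_{l m}(θ₂,φ₂) over m ∈ [−4, 4]; prefactor 4π/(2·4+1) = 1.396263:
  term(m=-4) = +0.000002+0.000009i   from Y*(Ω₁)=-0.000076-0.010675i, Y(Ω₂)=-0.000851+0.000201i
  term(m=-3) = -0.000679+0.000437i   from Y*(Ω₁)=-0.065199-0.026597i, Y(Ω₂)=+0.006582-0.009384i
  term(m=-2) = -0.016974-0.013338i   from Y*(Ω₁)=-0.179845+0.181138i, Y(Ω₂)=+0.009772+0.084005i
  term(m=-1) = +0.058675-0.169637i   from Y*(Ω₁)=+0.191830+0.460785i, Y(Ω₂)=-0.268587-0.239153i
  term(m=+0) = +0.185281+0.000000i   from Y*(Ω₁)=+0.278386-0.000000i, Y(Ω₂)=+0.665554+0.000000i
  term(m=+1) = +0.058675+0.169637i   from Y*(Ω₁)=-0.191830+0.460785i, Y(Ω₂)=+0.268587-0.239153i
  term(m=+2) = -0.016974+0.013338i   from Y*(Ω₁)=-0.179845-0.181138i, Y(Ω₂)=+0.009772-0.084005i
  term(m=+3) = -0.000679-0.000437i   from Y*(Ω₁)=+0.065199-0.026597i, Y(Ω₂)=-0.006582-0.009384i
  term(m=+4) = +0.000002-0.000009i   from Y*(Ω₁)=-0.000076+0.010675i, Y(Ω₂)=-0.000851-0.000201i
Accumulated sum +0.267330+0.000000i; after 4π/(2l+1) scaling, +0.373263+0.000000i ⇒ P_4 = 0.373263

0.373263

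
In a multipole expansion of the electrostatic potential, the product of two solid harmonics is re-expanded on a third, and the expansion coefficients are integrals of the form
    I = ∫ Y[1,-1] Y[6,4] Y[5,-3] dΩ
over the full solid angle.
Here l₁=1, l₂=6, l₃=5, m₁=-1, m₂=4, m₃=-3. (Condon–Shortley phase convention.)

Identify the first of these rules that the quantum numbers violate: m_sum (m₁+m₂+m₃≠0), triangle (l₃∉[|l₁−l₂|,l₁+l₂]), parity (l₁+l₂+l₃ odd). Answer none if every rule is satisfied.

none

azimuthal sum: -1 + 4 − 3 = 0  ✓
5 ≤ 5 ≤ 7 (triangle on l)  ✓
L = 1 + 6 + 5 = 12 (even)  ✓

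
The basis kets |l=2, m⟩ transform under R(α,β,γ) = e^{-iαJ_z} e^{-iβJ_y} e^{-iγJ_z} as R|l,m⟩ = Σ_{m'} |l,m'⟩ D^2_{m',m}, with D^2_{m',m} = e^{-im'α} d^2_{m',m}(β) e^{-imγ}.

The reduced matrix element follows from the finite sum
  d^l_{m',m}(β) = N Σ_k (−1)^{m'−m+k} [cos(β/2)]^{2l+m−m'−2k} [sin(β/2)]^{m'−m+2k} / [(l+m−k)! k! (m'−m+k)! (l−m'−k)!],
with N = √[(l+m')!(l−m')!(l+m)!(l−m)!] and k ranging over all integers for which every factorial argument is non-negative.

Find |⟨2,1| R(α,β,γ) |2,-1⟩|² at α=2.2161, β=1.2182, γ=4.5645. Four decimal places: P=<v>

First d^2_{1,-1}(β=1.2182), then the phase factors e^{-i(1)α} and e^{-i(-1)γ}:
c=cos(1.218200/2)=0.820163, s=sin(1.218200/2)=0.572130; N=√[6·1·1·6]=6.000000
k: max(0,(-1)−(1))=0 … min(2+(-1),2−(1))=1
  k=0: (−1)^2·6.0000/(2)·0.8202^2·0.5721^2 = +0.660558
  k=1: (−1)^3·6.0000/(6)·0.8202^0·0.5721^4 = -0.107146
d^2_{1,-1}(1.2182) = +0.660558 -0.107146 = +0.553411
|D^2_{1,-1}|² = |d^2_{1,-1}(β)|² = (+0.553411)² = 0.306264 (the z-rotation phases have unit modulus)

P=0.3063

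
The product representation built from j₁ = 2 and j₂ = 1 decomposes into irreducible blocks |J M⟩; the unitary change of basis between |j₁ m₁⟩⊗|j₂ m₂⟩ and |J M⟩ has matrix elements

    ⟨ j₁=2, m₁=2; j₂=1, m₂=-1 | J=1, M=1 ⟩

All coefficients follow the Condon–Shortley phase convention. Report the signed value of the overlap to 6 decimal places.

+0.774597  (= +√(3/5))

triangle: 2!*2!*0!/5! = 4/120
(j±m)!: 4!*0!*0!*2!*2!*0! = 96
prefactor² = (2J+1)*Δ*N² = 48/5
  k=0: +1/(0!*2!*0!*0!*2!*0!) = 1/4
Σ = 1/4  ⇒  CG² = 48/5*(1/4)² = 3/5
CG = +√(3/5) = +0.774597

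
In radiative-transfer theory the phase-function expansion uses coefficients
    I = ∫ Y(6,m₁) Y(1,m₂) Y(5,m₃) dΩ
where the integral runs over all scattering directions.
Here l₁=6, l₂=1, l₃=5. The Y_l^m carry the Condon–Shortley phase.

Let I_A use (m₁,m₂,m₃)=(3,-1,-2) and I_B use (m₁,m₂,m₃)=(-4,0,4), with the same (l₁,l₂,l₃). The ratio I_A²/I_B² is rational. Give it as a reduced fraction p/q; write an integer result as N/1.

9/5

Same 6,1,5: normalisation and zero-m 3j drop out of the ratio.
A: Δ: 2! 10! 0! / 13! → 1/858; sum: t=0:+1/60480 = 1/60480; 3j²(6 1 5; 3 -1 -2) = Δ·Π!·Σ² = 6/143  (sign -1)
B: Δ: 2! 10! 0! / 13! → 1/858; sum: t=1:−1/362880 = -1/362880; 3j²(6 1 5; -4 0 4) = Δ·Π!·Σ² = 10/429  (sign +1)
I_A²/I_B² = (6/143)/(10/429) = 9/5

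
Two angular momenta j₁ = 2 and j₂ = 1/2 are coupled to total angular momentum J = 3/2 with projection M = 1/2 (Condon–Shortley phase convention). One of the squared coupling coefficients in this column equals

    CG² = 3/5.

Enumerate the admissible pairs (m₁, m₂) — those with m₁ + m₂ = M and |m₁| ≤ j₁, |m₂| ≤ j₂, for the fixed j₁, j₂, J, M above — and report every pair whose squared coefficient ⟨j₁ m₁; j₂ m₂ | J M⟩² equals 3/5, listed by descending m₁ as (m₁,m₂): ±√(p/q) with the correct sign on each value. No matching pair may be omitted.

(1,-1/2): +√(3/5)

Admissible pairs with m₁+m₂ = M = 1/2: (0,1/2), (1,-1/2)
  (m₁,m₂)=(1,-1/2): CG² = 3/5, CG = +√(3/5)   ← matches the target
  (m₁,m₂)=(0,1/2): CG² = 2/5, CG = −√(2/5)
Pairs with CG² = 3/5: (1,-1/2): +√(3/5)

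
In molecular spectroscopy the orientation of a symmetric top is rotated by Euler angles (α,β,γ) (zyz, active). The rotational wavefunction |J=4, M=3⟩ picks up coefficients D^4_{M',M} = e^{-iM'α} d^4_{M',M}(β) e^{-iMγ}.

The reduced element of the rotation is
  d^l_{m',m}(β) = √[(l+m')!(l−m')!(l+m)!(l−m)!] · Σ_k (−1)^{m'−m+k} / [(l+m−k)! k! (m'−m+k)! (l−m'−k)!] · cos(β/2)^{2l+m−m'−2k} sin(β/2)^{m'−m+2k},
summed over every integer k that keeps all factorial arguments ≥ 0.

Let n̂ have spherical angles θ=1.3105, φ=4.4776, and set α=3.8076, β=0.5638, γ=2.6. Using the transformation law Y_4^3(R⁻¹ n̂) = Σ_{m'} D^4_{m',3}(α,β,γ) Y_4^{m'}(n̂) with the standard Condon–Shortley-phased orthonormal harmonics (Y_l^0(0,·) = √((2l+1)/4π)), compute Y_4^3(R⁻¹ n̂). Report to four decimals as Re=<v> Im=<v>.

Re=-0.1682 Im=-0.3336

Need the full column D^4_{m',3} for m'=−4..4 at α=3.8076, β=0.5638, γ=2.6000.
cos(β/2)=0.960529, sin(β/2)=0.278181
d^4_{-4,3}: single k=7 term ⇒ +0.000350;  D = +0.000144+0.000319i
d^4_{-3,3}: k∈[6..7] ⇒ +0.002993 -0.000036 = +0.002957;  D = -0.002621-0.001369i
d^4_{-2,3}: k∈[5..6] ⇒ +0.016571 -0.000463 = +0.016108;  D = +0.015834-0.002960i
d^4_{-1,3}: k∈[4..5] ⇒ +0.067433 -0.003394 = +0.064039;  D = -0.042226+0.048146i
d^4_{0,3}: k∈[3..4] ⇒ +0.208257 -0.017468 = +0.190789;  D = +0.010294-0.190511i
d^4_{1,3}: k∈[2..3] ⇒ +0.482378 -0.067433 = +0.414945;  D = +0.238397+0.339627i
d^4_{2,3}: k∈[1..2] ⇒ +0.785170 -0.197570 = +0.587601;  D = -0.562598-0.169581i
d^4_{3,3}: k∈[0..1] ⇒ +0.724574 -0.425417 = +0.299156;  D = +0.278559-0.109084i
d^4_{4,3}: single k=0 term ⇒ -0.593533;  D = +0.300842-0.511640i
Y_4^{m'}(θ=1.3105,φ=4.4776) and Σ D·Y over m':
  (+0.0001+0.0003i)·(+0.2278+0.3114i)  (-0.0026-0.0014i)·(+0.1882-0.2215i)  (+0.0158-0.0030i)·(+0.1494+0.0758i)  (-0.0422+0.0481i)·(+0.0694-0.2902i)  (+0.0103-0.1905i)·(+0.1234+0.0000i)  (+0.2384+0.3396i)·(-0.0694-0.2902i)  (-0.5626-0.1696i)·(+0.1494-0.0758i)  (+0.2786-0.1091i)·(-0.1882-0.2215i)  (+0.3008-0.5116i)·(+0.2278-0.3114i)
Y_4^3(R⁻¹ n̂) = -0.168228-0.333582i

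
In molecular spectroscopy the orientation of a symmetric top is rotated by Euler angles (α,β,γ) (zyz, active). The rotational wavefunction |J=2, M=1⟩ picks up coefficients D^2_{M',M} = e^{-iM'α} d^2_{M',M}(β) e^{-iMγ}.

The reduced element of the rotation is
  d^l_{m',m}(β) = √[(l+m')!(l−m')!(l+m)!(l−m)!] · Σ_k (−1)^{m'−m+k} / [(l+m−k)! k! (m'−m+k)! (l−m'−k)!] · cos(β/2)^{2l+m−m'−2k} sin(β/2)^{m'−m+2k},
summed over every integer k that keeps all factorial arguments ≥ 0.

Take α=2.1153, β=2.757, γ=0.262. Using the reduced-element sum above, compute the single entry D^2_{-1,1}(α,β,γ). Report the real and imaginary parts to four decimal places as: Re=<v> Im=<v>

Split into d^2_{-1,1}(β=2.7570) × two z-phases.
With c≡cos(β/2)=0.191113 and s≡sin(β/2)=0.981568, N=[1·6·6·1]^{1/2}=6.000000
k∈{2,3} keeps every argument non-negative
  k=2: (−1)^0·6.0000/(2)·0.1911^2·0.9816^2 = +0.105571
  k=3: (−1)^1·6.0000/(6)·0.1911^0·0.9816^4 = -0.928285
d^2_{-1,1}(2.7570) = +0.105571 -0.928285 = -0.822714
Phases: e^{-i·(-1)·2.1153}=-0.517994+0.855384i, e^{-i·(1)·0.2620}=+0.965874-0.259013i ⇒ D=+0.229341-0.790102i

Re=0.2293 Im=-0.7901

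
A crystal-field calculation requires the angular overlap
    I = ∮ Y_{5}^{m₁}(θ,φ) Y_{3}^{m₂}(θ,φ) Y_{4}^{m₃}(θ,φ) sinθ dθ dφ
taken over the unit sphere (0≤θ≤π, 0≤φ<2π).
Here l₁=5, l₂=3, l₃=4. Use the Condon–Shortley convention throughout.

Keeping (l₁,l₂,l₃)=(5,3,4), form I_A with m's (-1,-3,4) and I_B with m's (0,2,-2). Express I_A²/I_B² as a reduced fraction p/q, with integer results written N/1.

Same 5,3,4: normalisation and zero-m 3j drop out of the ratio.
A: Δ: 4! 6! 2! / 13! → 1/180180; sum: t=0:+1/34560 = 1/34560; 3j²(5 3 4; -1 -3 4) = Δ·Π!·Σ² = 1/429  (sign +1)
B: Δ: 4! 6! 2! / 13! → 1/180180; sum: t=3:−1/576 t=4:+1/2880 = -1/720; 3j²(5 3 4; 0 2 -2) = Δ·Π!·Σ² = 80/3003  (sign -1)
I_A²/I_B² = (1/429)/(80/3003) = 7/80

7/80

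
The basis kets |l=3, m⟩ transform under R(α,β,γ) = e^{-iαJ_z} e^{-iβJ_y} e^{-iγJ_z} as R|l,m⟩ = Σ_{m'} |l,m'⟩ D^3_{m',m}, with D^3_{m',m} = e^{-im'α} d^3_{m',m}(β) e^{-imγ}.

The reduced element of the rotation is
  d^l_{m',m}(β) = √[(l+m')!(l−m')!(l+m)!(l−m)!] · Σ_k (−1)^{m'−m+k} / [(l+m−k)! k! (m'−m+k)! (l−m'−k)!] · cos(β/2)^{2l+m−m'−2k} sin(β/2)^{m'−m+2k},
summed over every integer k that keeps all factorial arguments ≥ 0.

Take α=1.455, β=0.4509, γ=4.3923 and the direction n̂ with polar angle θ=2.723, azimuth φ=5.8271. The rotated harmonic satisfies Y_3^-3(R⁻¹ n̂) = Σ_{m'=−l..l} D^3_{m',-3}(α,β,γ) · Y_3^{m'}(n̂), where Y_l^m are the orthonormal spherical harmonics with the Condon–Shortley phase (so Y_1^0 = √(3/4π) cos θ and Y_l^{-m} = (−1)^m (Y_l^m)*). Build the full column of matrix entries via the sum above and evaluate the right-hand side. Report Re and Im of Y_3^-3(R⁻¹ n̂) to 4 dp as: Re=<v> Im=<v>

Re=-0.0419 Im=-0.0133

Need the full column D^3_{m',-3} for m'=−3..3 at α=1.4550, β=0.4509, γ=4.3923.
cos(β/2)=0.974694, sin(β/2)=0.223545
d^3_{-3,-3}: single k=0 term ⇒ +0.857450;  D = +0.223035-0.827935i
d^3_{-2,-3}: single k=0 term ⇒ -0.481705;  D = +0.447532+0.178199i
d^3_{-1,-3}: single k=0 term ⇒ +0.174682;  D = -0.082938+0.153737i
d^3_{0,-3}: single k=0 term ⇒ -0.046261;  D = -0.037904-0.026521i
d^3_{1,-3}: single k=0 term ⇒ +0.009188;  D = +0.006102-0.006869i
d^3_{2,-3}: single k=0 term ⇒ -0.001333;  D = +0.000887+0.000994i
d^3_{3,-3}: single k=0 term ⇒ +0.000125;  D = -0.000102+0.000072i
Y_3^{m'}(θ=2.723,φ=5.8271) and Σ D·Y over m':
  (+0.2230-0.8279i)·(+0.0056+0.0274i)  (+0.4475+0.1782i)·(-0.0944-0.1220i)  (-0.0829+0.1537i)·(+0.3743+0.1836i)  (-0.0379-0.0265i)·(-0.4002+0.0000i)  (+0.0061-0.0069i)·(-0.3743+0.1836i)  (+0.0009+0.0010i)·(-0.0944+0.1220i)  (-0.0001+0.0001i)·(-0.0056+0.0274i)
Y_3^-3(R⁻¹ n̂) = -0.041869-0.013338i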